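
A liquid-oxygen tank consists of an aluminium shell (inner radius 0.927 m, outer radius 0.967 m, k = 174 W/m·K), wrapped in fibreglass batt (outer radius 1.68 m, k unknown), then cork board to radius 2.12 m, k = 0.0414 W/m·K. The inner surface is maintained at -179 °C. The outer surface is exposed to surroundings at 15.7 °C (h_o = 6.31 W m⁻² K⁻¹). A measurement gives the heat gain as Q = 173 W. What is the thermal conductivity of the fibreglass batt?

k = 0.0395 W/m·K

ΣR = ΔT/Q = |-179 − 15.7|/173 = 1.125 K/W
Known resistances:
  R_aluminium = (1/0.927 − 1/0.967)/(4πk) = 0.04462/(4π·174) = 2.041×10^-5 K/W
  R_cork board = (1/1.68 − 1/2.12)/(4πk) = 0.1235/(4π·0.0414) = 0.2375 K/W
  R_conv,out = 1/(4πr²h) = 1/(4π·2.12²·6.31) = 0.002806 K/W
R_fibreglass batt = ΣR − ΣR_known = 1.125 − 0.2403 = 0.8847 K/W
(1/r₁−1/r₂)/(4πk) = 0.8847 ⇒ k = 0.4389/(4π·0.8847) = 0.0395 W/m·K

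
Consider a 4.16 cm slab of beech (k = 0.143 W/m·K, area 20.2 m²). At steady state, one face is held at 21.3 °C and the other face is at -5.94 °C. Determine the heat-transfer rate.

Q = kA·ΔT/L = 0.143 × 20.2 × |21.3 °C − -5.94 °C| / 0.0416 = 1890 W

Q = 1890 W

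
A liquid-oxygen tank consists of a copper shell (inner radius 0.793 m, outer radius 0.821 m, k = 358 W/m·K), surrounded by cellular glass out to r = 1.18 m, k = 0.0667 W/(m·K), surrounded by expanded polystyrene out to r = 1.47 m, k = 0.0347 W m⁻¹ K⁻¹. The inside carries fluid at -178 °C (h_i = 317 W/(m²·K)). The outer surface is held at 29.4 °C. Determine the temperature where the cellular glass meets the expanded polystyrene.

T = -66.9 °C

Resistance network (inner→outer):
  R_conv,in = 1/(4πr²h) = 1/(4π·0.793²·317) = 3.992×10^-4 K/W
  R_copper = (1/0.793 − 1/0.821)/(4πk) = 0.04301/(4π·358) = 9.560×10^-6 K/W
  R_cellular glass = (1/0.821 − 1/1.18)/(4πk) = 0.3706/(4π·0.0667) = 0.4421 K/W
  R_expanded polystyrene = (1/1.18 − 1/1.47)/(4πk) = 0.1672/(4π·0.0347) = 0.3834 K/W
ΣR = 3.992×10^-4 + 9.560×10^-6 + 0.4421 + 0.3834 = 0.8259 K/W
Q = ΔT/ΣR = (-178 °C − 29.4 °C)/0.8259 = -251.1 W
From the inner boundary to the cellular glass/expanded polystyrene interface, ΣR_partial = 0.4425 K/W.
T_interface = T_in − Q·ΣR_partial = -178 °C − (-251.1)(0.4425) = -66.9 °C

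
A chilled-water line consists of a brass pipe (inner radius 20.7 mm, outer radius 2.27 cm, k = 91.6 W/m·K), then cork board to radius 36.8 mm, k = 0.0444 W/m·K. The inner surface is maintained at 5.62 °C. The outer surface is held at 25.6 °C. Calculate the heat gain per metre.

Q' = 11.5 W/m

Treat each layer as a resistance in series:
  R'_brass = ln(0.0227/0.0207)/(2πk) = 0.09223/(2π·91.6) = 1.603×10^-4 m·K/W
  R'_cork board = ln(0.0368/0.0227)/(2πk) = 0.4831/(2π·0.0444) = 1.732 m·K/W
ΣR = 1.603×10^-4 + 1.732 = 1.732 m·K/W
Q' = ΔT/ΣR = (5.62 °C − 25.6 °C)/1.732 = -11.5 W/m
(Negative Q' ⇒ heat flows inward; heat gain = 11.5 W/m.)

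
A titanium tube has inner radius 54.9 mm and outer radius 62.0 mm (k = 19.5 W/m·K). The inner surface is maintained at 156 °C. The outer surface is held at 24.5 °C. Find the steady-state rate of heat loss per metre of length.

Q' = 2πk·ΔT/ln(r₂/r₁) = 2π × 19.5 × 131.5 / ln(0.0620/0.0549) = 1.32×10^5 W/m

Q' = 1.32×10^5 W/m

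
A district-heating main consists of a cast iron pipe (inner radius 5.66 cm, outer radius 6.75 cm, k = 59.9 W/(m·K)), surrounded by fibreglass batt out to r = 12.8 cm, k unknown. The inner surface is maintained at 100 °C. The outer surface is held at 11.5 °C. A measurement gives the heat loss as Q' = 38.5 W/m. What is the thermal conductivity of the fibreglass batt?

k = 0.0443 W/m·K

ΣR = ΔT/Q' = |100 − 11.5|/38.5 = 2.299 m·K/W
Known resistances:
  R'_cast iron = ln(0.0675/0.0566)/(2πk) = 0.1761/(2π·59.9) = 4.679×10^-4 m·K/W
R_fibreglass batt = ΣR − ΣR_known = 2.299 − 4.679×10^-4 = 2.299 m·K/W
ln(r₂/r₁)/(2πk) = 2.299 ⇒ k = 0.6399/(2π·2.299) = 0.0443 W/m·K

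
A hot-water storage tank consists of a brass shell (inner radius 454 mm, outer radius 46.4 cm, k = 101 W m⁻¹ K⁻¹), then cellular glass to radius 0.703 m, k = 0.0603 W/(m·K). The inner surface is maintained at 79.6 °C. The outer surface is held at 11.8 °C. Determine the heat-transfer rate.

Q = 70.1 W

Series thermal resistances, inner to outer:
  R_brass = (1/0.454 − 1/0.464)/(4πk) = 0.04747/(4π·101) = 3.740×10^-5 K/W
  R_cellular glass = (1/0.464 − 1/0.703)/(4πk) = 0.7327/(4π·0.0603) = 0.9669 K/W
ΣR = 3.740×10^-5 + 0.9669 = 0.9669 K/W
Q = ΔT/ΣR = (79.6 °C − 11.8 °C)/0.9669 = 70.1 W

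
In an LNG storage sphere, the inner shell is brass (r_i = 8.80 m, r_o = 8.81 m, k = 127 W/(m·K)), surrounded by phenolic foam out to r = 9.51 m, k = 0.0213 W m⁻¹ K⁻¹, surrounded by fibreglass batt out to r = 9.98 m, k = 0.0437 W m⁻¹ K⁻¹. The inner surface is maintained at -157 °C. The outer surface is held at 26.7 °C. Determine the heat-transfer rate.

Q = 4570 W

Resistance network (inner→outer):
  R_brass = (1/8.80 − 1/8.81)/(4πk) = 1.290×10^-4/(4π·127) = 8.082×10^-8 K/W
  R_phenolic foam = (1/8.81 − 1/9.51)/(4πk) = 0.008355/(4π·0.0213) = 0.03121 K/W
  R_fibreglass batt = (1/9.51 − 1/9.98)/(4πk) = 0.004952/(4π·0.0437) = 0.009018 K/W
ΣR = 8.082×10^-8 + 0.03121 + 0.009018 = 0.04023 K/W
Q = ΔT/ΣR = (-157 °C − 26.7 °C)/0.04023 = -4570 W
(Negative Q ⇒ heat flows inward; heat gain = 4570 W.)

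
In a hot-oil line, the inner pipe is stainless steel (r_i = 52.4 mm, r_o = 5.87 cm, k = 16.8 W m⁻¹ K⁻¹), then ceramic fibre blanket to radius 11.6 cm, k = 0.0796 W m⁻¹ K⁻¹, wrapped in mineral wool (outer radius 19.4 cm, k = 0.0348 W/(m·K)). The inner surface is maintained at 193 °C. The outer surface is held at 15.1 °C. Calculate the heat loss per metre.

Q' = 47.9 W/m

Treat each layer as a resistance in series:
  R'_stainless steel = ln(0.0587/0.0524)/(2πk) = 0.1135/(2π·16.8) = 0.001076 m·K/W
  R'_ceramic fibre blanket = ln(0.116/0.0587)/(2πk) = 0.6812/(2π·0.0796) = 1.362 m·K/W
  R'_mineral wool = ln(0.194/0.116)/(2πk) = 0.5143/(2π·0.0348) = 2.352 m·K/W
ΣR = 0.001076 + 1.362 + 2.352 = 3.715 m·K/W
Q' = ΔT/ΣR = (193 °C − 15.1 °C)/3.715 = 47.9 W/m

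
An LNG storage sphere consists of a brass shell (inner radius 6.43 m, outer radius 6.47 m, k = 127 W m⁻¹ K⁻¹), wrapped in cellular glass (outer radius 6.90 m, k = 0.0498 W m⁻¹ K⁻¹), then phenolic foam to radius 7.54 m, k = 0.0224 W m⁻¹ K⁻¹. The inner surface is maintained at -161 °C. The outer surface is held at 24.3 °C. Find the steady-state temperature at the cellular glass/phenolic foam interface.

Series thermal resistances, inner to outer:
  R_brass = (1/6.43 − 1/6.47)/(4πk) = 9.615×10^-4/(4π·127) = 6.025×10^-7 K/W
  R_cellular glass = (1/6.47 − 1/6.90)/(4πk) = 0.009632/(4π·0.0498) = 0.01539 K/W
  R_phenolic foam = (1/6.90 − 1/7.54)/(4πk) = 0.01230/(4π·0.0224) = 0.04370 K/W
ΣR = 6.025×10^-7 + 0.01539 + 0.04370 = 0.05909 K/W
Q = ΔT/ΣR = (-161 °C − 24.3 °C)/0.05909 = -3136 W
From the inner boundary to the cellular glass/phenolic foam interface, ΣR_partial = 0.01539 K/W.
T_interface = T_in − Q·ΣR_partial = -161 °C − (-3136)(0.01539) = -113 °C

T = -113 °C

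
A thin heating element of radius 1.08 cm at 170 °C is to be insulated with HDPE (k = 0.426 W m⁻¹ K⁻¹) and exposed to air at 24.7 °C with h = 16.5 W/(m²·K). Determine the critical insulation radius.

r_cr = 2.58 cm

For a cylinder, r_cr = k_ins/h = 0.426/16.5 = 0.0258 m = 2.58 cm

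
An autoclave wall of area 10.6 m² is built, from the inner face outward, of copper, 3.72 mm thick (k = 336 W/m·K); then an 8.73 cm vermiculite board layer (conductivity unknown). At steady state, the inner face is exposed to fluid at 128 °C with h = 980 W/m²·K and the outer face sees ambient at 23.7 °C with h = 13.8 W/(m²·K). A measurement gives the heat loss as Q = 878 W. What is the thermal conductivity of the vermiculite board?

k = 0.0736 W/m·K

ΣR = ΔT/Q = |128 − 23.7|/878 = 0.1188 K/W
Known resistances:
  R_conv,in = 1/(hA) = 1/(980·10.6) = 9.626×10^-5 K/W
  R_copper = L/(kA) = 0.00372/(336·10.6) = 1.044×10^-6 K/W
  R_conv,out = 1/(hA) = 1/(13.8·10.6) = 0.006836 K/W
R_vermiculite board = ΣR − ΣR_known = 0.1188 − 0.006933 = 0.1119 K/W
L/(kA) = 0.1119 ⇒ k = 0.0873/(0.1119·10.6) = 0.0736 W/m·K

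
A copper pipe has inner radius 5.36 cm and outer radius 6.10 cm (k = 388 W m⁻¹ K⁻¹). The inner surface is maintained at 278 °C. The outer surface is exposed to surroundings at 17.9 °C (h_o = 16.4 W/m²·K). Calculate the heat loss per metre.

Resistance network (inner→outer):
  R'_copper = ln(0.0610/0.0536)/(2πk) = 0.1293/(2π·388) = 5.305×10^-5 m·K/W
  R'_conv,out = 1/(2πr h) = 1/(2π·0.0610·16.4) = 0.1591 m·K/W
ΣR = 5.305×10^-5 + 0.1591 = 0.1592 m·K/W
Q' = ΔT/ΣR = (278 °C − 17.9 °C)/0.1592 = 1630 W/m

Q' = 1630 W/m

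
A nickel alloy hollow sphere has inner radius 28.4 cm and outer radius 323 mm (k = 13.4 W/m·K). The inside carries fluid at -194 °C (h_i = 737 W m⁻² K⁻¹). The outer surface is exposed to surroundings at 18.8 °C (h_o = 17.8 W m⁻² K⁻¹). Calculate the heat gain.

Series thermal resistances, inner to outer:
  R_conv,in = 1/(4πr²h) = 1/(4π·0.284²·737) = 0.001339 K/W
  R_nickel alloy = (1/0.284 − 1/0.323)/(4πk) = 0.4252/(4π·13.4) = 0.002525 K/W
  R_conv,out = 1/(4πr²h) = 1/(4π·0.323²·17.8) = 0.04285 K/W
ΣR = 0.001339 + 0.002525 + 0.04285 = 0.04671 K/W
Q = ΔT/ΣR = (-194 °C − 18.8 °C)/0.04671 = -4560 W
(Negative Q ⇒ heat flows inward; heat gain = 4560 W.)

Q = 4560 W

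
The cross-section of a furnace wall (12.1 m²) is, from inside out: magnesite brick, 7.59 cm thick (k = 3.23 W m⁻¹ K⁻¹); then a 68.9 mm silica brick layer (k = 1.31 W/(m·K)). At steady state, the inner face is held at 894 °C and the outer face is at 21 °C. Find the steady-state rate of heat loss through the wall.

Resistance network (inner→outer):
  R_magnesite brick = L/(kA) = 0.0759/(3.23·12.1) = 0.001942 K/W
  R_silica brick = L/(kA) = 0.0689/(1.31·12.1) = 0.004347 K/W
ΣR = 0.001942 + 0.004347 = 0.006289 K/W
Q = ΔT/ΣR = (894 °C − 21 °C)/0.006289 = 1.39×10^5 W

Q = 1.39×10^5 W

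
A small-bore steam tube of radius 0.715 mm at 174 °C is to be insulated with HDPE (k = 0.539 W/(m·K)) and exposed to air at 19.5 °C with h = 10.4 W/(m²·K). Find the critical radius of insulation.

For a cylinder, r_cr = k_ins/h = 0.539/10.4 = 0.0518 m = 5.18 cm

r_cr = 5.18 cm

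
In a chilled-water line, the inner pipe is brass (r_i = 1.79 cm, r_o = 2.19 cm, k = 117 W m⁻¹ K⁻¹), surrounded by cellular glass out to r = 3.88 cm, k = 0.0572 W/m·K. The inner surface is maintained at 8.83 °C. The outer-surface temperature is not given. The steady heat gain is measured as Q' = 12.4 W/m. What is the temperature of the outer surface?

T_out = 28.6 °C

Series resistances:
  R'_brass = ln(0.0219/0.0179)/(2πk) = 0.2017/(2π·117) = 2.744×10^-4 m·K/W
  R'_cellular glass = ln(0.0388/0.0219)/(2πk) = 0.5719/(2π·0.0572) = 1.591 m·K/W
ΣR = 1.592 m·K/W
ΔT = Q'·ΣR = 12.4 × 1.592 = 19.74 K
Heat flows inward, so T_out = T_in + ΔT = 8.83 + 19.74 = 28.6 °C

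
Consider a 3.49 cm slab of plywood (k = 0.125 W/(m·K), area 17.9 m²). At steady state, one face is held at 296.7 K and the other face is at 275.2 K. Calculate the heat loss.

Q = kA·ΔT/L = 0.125 × 17.9 × |296.7 K − 275.2 K| / 0.0349 = 1380 W

Q = 1380 W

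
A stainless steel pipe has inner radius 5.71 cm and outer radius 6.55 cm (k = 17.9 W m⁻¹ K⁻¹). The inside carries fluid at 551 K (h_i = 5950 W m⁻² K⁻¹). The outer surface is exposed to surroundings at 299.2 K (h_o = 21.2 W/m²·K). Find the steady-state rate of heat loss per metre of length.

Treat each layer as a resistance in series:
  R'_conv,in = 1/(2πr h) = 1/(2π·0.0571·5950) = 4.685×10^-4 m·K/W
  R'_stainless steel = ln(0.0655/0.0571)/(2πk) = 0.1372/(2π·17.9) = 0.001220 m·K/W
  R'_conv,out = 1/(2πr h) = 1/(2π·0.0655·21.2) = 0.1146 m·K/W
ΣR = 4.685×10^-4 + 0.001220 + 0.1146 = 0.1163 m·K/W
Q' = ΔT/ΣR = (551 K − 299.2 K)/0.1163 = 2170 W/m

Q' = 2170 W/m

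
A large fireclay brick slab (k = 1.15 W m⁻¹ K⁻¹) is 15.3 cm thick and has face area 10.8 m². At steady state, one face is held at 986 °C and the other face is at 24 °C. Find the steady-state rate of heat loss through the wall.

Q = kA·ΔT/L = 1.15 × 10.8 × |986 °C − 24 °C| / 0.153 = 78100 W

Q = 78100 W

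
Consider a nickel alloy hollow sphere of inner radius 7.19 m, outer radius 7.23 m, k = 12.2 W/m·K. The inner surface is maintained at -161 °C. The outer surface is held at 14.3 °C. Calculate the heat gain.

Q = 3.49×10^7 W

Q = 4πk·ΔT/(1/r₁ − 1/r₂) = 4π × 12.2 × 175.3 / (1/7.19 − 1/7.23) = 3.49×10^7 W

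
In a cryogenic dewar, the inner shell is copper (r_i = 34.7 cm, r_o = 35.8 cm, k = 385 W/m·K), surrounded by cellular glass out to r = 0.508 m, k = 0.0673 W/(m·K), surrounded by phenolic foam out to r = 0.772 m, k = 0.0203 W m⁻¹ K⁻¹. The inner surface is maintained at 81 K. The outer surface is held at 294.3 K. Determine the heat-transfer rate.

Q = 59.0 W

Series thermal resistances, inner to outer:
  R_copper = (1/0.347 − 1/0.358)/(4πk) = 0.08855/(4π·385) = 1.830×10^-5 K/W
  R_cellular glass = (1/0.358 − 1/0.508)/(4πk) = 0.8248/(4π·0.0673) = 0.9753 K/W
  R_phenolic foam = (1/0.508 − 1/0.772)/(4πk) = 0.6732/(4π·0.0203) = 2.639 K/W
ΣR = 1.830×10^-5 + 0.9753 + 2.639 = 3.614 K/W
Q = ΔT/ΣR = (81 K − 294.3 K)/3.614 = -59.0 W
(Negative Q ⇒ heat flows inward; heat gain = 59.0 W.)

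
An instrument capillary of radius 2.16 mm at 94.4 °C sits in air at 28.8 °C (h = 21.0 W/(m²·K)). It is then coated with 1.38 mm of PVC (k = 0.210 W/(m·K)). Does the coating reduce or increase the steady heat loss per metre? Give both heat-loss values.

increases: 18.7 → 26.1 W/m

Critical radius for a cylinder: r_cr = k/h = 0.0100 m = 1.00 cm.
Outer radius after coating: r₂ = 0.00216 + 0.00138 = 0.00354 m.
Since r₁ < r_cr and r₂ ≤ r_cr, the coating moves toward the maximum at r_cr — heat loss rises.
Bare: R = 1/(2πr₁h) = 3.509 m·K/W; Q = 65.6/3.509 = 18.7 W/m.
Coated: R = R_cond + R_conv = 2.515 m·K/W; Q = 65.6/2.515 = 26.1 W/m.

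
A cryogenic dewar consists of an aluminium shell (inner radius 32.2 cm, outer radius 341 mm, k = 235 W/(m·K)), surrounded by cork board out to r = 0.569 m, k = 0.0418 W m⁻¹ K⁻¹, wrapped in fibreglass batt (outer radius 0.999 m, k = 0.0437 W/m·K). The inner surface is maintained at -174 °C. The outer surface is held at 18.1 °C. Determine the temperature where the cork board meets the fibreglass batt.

T = -55.1 °C

Treat each layer as a resistance in series:
  R_aluminium = (1/0.322 − 1/0.341)/(4πk) = 0.1730/(4π·235) = 5.860×10^-5 K/W
  R_cork board = (1/0.341 − 1/0.569)/(4πk) = 1.175/(4π·0.0418) = 2.237 K/W
  R_fibreglass batt = (1/0.569 − 1/0.999)/(4πk) = 0.7565/(4π·0.0437) = 1.378 K/W
ΣR = 5.860×10^-5 + 2.237 + 1.378 = 3.615 K/W
Q = ΔT/ΣR = (-174 °C − 18.1 °C)/3.615 = -53.14 W
From the inner boundary to the cork board/fibreglass batt interface, ΣR_partial = 2.237 K/W.
T_interface = T_in − Q·ΣR_partial = -174 °C − (-53.14)(2.237) = -55.1 °C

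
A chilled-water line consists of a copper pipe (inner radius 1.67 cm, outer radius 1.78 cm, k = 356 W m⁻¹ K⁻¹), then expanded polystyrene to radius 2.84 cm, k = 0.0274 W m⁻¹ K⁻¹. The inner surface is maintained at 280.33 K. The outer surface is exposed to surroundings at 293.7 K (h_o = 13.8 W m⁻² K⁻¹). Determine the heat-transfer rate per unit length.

Q' = 4.29 W/m

Series thermal resistances, inner to outer:
  R'_copper = ln(0.0178/0.0167)/(2πk) = 0.06379/(2π·356) = 2.852×10^-5 m·K/W
  R'_expanded polystyrene = ln(0.0284/0.0178)/(2πk) = 0.4672/(2π·0.0274) = 2.714 m·K/W
  R'_conv,out = 1/(2πr h) = 1/(2π·0.0284·13.8) = 0.4061 m·K/W
ΣR = 2.852×10^-5 + 2.714 + 0.4061 = 3.120 m·K/W
Q' = ΔT/ΣR = (280.33 K − 293.7 K)/3.120 = -4.29 W/m
(Negative Q' ⇒ heat flows inward; heat gain = 4.29 W/m.)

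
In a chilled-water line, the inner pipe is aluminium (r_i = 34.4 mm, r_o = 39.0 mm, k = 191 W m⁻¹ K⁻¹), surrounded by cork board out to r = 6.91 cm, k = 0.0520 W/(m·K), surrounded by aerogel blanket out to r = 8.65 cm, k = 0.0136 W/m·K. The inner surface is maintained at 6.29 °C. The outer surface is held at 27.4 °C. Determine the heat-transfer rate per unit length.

Treat each layer as a resistance in series:
  R'_aluminium = ln(0.0390/0.0344)/(2πk) = 0.1255/(2π·191) = 1.046×10^-4 m·K/W
  R'_cork board = ln(0.0691/0.0390)/(2πk) = 0.5720/(2π·0.0520) = 1.751 m·K/W
  R'_aerogel blanket = ln(0.0865/0.0691)/(2πk) = 0.2246/(2π·0.0136) = 2.628 m·K/W
ΣR = 1.046×10^-4 + 1.751 + 2.628 = 4.379 m·K/W
Q' = ΔT/ΣR = (6.29 °C − 27.4 °C)/4.379 = -4.82 W/m
(Negative Q' ⇒ heat flows inward; heat gain = 4.82 W/m.)

Q' = 4.82 W/m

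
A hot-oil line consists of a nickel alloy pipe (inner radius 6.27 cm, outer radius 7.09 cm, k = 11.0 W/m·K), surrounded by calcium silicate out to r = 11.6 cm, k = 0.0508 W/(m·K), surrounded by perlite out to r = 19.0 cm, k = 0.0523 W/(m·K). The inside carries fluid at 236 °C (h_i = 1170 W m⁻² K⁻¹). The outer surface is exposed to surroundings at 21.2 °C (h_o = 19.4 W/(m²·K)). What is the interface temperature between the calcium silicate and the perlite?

Treat each layer as a resistance in series:
  R'_conv,in = 1/(2πr h) = 1/(2π·0.0627·1170) = 0.002170 m·K/W
  R'_nickel alloy = ln(0.0709/0.0627)/(2πk) = 0.1229/(2π·11.0) = 0.001778 m·K/W
  R'_calcium silicate = ln(0.116/0.0709)/(2πk) = 0.4923/(2π·0.0508) = 1.542 m·K/W
  R'_perlite = ln(0.190/0.116)/(2πk) = 0.4934/(2π·0.0523) = 1.502 m·K/W
  R'_conv,out = 1/(2πr h) = 1/(2π·0.190·19.4) = 0.04318 m·K/W
ΣR = 0.002170 + 0.001778 + 1.542 + 1.502 + 0.04318 = 3.091 m·K/W
Q' = ΔT/ΣR = (236 °C − 21.2 °C)/3.091 = 69.49 W/m
From the inner boundary to the calcium silicate/perlite interface, ΣR_partial = 1.546 m·K/W.
T_interface = T_in − Q'·ΣR_partial = 236 °C − (69.49)(1.546) = 129 °C

T = 129 °C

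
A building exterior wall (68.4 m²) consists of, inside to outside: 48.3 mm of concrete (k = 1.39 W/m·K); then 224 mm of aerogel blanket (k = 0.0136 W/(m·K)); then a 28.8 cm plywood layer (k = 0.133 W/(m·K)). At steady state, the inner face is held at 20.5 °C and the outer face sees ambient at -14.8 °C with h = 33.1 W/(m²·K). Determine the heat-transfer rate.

Series thermal resistances, inner to outer:
  R_concrete = L/(kA) = 0.0483/(1.39·68.4) = 5.080×10^-4 K/W
  R_aerogel blanket = L/(kA) = 0.224/(0.0136·68.4) = 0.2408 K/W
  R_plywood = L/(kA) = 0.288/(0.133·68.4) = 0.03166 K/W
  R_conv,out = 1/(hA) = 1/(33.1·68.4) = 4.417×10^-4 K/W
ΣR = 5.080×10^-4 + 0.2408 + 0.03166 + 4.417×10^-4 = 0.2734 K/W
Q = ΔT/ΣR = (20.5 °C − -14.8 °C)/0.2734 = 129 W

Q = 129 W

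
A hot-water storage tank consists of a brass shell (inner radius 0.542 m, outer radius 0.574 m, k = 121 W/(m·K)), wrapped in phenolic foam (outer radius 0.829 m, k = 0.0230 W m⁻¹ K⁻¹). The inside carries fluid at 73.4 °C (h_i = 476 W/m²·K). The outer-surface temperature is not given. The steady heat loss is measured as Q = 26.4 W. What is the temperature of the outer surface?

T_out = 24.4 °C

Series resistances:
  R_conv,in = 1/(4πr²h) = 1/(4π·0.542²·476) = 5.691×10^-4 K/W
  R_brass = (1/0.542 − 1/0.574)/(4πk) = 0.1029/(4π·121) = 6.765×10^-5 K/W
  R_phenolic foam = (1/0.574 − 1/0.829)/(4πk) = 0.5359/(4π·0.0230) = 1.854 K/W
ΣR = 1.855 K/W
ΔT = Q·ΣR = 26.4 × 1.855 = 48.97 K
Heat flows outward, so T_out = T_in − ΔT = 73.4 − 48.97 = 24.4 °C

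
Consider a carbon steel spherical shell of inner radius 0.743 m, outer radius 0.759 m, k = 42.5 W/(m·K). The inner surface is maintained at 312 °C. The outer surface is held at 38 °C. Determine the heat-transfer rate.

Q = 5160 kW

Q = 4πk·ΔT/(1/r₁ − 1/r₂) = 4π × 42.5 × 274 / (1/0.743 − 1/0.759) = 5.16×10^6 W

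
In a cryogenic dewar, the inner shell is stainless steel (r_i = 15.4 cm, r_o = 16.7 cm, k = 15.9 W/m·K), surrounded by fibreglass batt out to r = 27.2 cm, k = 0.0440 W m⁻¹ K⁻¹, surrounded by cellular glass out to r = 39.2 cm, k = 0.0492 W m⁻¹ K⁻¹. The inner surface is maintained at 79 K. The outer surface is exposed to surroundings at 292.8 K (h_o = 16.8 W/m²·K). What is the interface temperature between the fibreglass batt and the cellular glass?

T = 227.2 K

Series thermal resistances, inner to outer:
  R_stainless steel = (1/0.154 − 1/0.167)/(4πk) = 0.5055/(4π·15.9) = 0.002530 K/W
  R_fibreglass batt = (1/0.167 − 1/0.272)/(4πk) = 2.312/(4π·0.0440) = 4.181 K/W
  R_cellular glass = (1/0.272 − 1/0.392)/(4πk) = 1.125/(4π·0.0492) = 1.820 K/W
  R_conv,out = 1/(4πr²h) = 1/(4π·0.392²·16.8) = 0.03083 K/W
ΣR = 0.002530 + 4.181 + 1.820 + 0.03083 = 6.034 K/W
Q = ΔT/ΣR = (79 K − 292.8 K)/6.034 = -35.43 W
From the inner boundary to the fibreglass batt/cellular glass interface, ΣR_partial = 4.184 K/W.
T_interface = T_in − Q·ΣR_partial = 79 K − (-35.43)(4.184) = 227.2 K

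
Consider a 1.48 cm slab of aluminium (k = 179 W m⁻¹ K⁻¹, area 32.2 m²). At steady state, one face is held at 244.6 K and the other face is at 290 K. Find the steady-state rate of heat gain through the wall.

Q = 1.77×10^7 W

Q = kA·ΔT/L = 179 × 32.2 × |244.6 K − 290 K| / 0.0148 = 1.77×10^7 W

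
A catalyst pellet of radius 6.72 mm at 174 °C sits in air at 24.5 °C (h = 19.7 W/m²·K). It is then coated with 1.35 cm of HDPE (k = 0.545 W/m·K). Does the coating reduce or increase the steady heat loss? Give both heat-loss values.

increases: 1.67 → 6.13 W

Critical radius for a sphere: r_cr = 2k/h = 0.0553 m = 5.53 cm.
Outer radius after coating: r₂ = 0.00672 + 0.0135 = 0.02022 m.
Since r₁ < r_cr and r₂ ≤ r_cr, the coating moves toward the maximum at r_cr — heat loss rises.
Bare: R = 1/(4πr₁²h) = 89.45 K/W; Q = 149.5/89.45 = 1.67 W.
Coated: R = R_cond + R_conv = 24.39 K/W; Q = 149.5/24.39 = 6.13 W.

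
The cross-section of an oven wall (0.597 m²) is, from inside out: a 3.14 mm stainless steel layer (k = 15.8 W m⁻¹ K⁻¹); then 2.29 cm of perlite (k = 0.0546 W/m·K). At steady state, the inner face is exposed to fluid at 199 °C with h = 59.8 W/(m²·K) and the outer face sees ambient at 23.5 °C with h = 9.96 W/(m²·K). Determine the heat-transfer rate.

Treat each layer as a resistance in series:
  R_conv,in = 1/(hA) = 1/(59.8·0.597) = 0.02801 K/W
  R_stainless steel = L/(kA) = 0.00314/(15.8·0.597) = 3.329×10^-4 K/W
  R_perlite = L/(kA) = 0.0229/(0.0546·0.597) = 0.7025 K/W
  R_conv,out = 1/(hA) = 1/(9.96·0.597) = 0.1682 K/W
ΣR = 0.02801 + 3.329×10^-4 + 0.7025 + 0.1682 = 0.8990 K/W
Q = ΔT/ΣR = (199 °C − 23.5 °C)/0.8990 = 195 W

Q = 195 W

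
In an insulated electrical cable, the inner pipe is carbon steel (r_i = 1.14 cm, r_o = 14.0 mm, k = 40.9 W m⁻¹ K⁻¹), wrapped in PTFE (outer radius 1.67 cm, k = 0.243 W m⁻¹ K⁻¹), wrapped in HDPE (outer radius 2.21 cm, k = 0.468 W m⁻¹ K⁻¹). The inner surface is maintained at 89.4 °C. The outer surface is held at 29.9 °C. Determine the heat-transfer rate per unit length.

Q' = 281 W/m

Treat each layer as a resistance in series:
  R'_carbon steel = ln(0.0140/0.0114)/(2πk) = 0.2054/(2π·40.9) = 7.994×10^-4 m·K/W
  R'_PTFE = ln(0.0167/0.0140)/(2πk) = 0.1764/(2π·0.243) = 0.1155 m·K/W
  R'_HDPE = ln(0.0221/0.0167)/(2πk) = 0.2802/(2π·0.468) = 0.09528 m·K/W
ΣR = 7.994×10^-4 + 0.1155 + 0.09528 = 0.2116 m·K/W
Q' = ΔT/ΣR = (89.4 °C − 29.9 °C)/0.2116 = 281 W/m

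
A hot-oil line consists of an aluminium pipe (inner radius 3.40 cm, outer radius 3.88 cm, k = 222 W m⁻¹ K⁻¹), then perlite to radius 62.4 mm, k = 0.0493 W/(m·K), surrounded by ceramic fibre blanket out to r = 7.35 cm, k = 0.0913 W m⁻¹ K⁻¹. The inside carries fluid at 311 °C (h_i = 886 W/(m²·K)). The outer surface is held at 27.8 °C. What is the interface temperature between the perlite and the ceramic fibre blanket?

T = 72.1 °C

Resistance network (inner→outer):
  R'_conv,in = 1/(2πr h) = 1/(2π·0.0340·886) = 0.005283 m·K/W
  R'_aluminium = ln(0.0388/0.0340)/(2πk) = 0.1321/(2π·222) = 9.468×10^-5 m·K/W
  R'_perlite = ln(0.0624/0.0388)/(2πk) = 0.4751/(2π·0.0493) = 1.534 m·K/W
  R'_ceramic fibre blanket = ln(0.0735/0.0624)/(2πk) = 0.1637/(2π·0.0913) = 0.2854 m·K/W
ΣR = 0.005283 + 9.468×10^-5 + 1.534 + 0.2854 = 1.825 m·K/W
Q' = ΔT/ΣR = (311 °C − 27.8 °C)/1.825 = 155.2 W/m
From the inner boundary to the perlite/ceramic fibre blanket interface, ΣR_partial = 1.539 m·K/W.
T_interface = T_in − Q'·ΣR_partial = 311 °C − (155.2)(1.539) = 72.1 °C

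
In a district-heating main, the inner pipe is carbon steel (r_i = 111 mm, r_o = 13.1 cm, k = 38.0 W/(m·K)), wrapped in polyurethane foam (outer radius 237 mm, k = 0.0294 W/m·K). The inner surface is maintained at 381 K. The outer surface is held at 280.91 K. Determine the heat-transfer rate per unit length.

Treat each layer as a resistance in series:
  R'_carbon steel = ln(0.131/0.111)/(2πk) = 0.1657/(2π·38.0) = 6.939×10^-4 m·K/W
  R'_polyurethane foam = ln(0.237/0.131)/(2πk) = 0.5929/(2π·0.0294) = 3.209 m·K/W
ΣR = 6.939×10^-4 + 3.209 = 3.210 m·K/W
Q' = ΔT/ΣR = (381 K − 280.91 K)/3.210 = 31.2 W/m

Q' = 31.2 W/m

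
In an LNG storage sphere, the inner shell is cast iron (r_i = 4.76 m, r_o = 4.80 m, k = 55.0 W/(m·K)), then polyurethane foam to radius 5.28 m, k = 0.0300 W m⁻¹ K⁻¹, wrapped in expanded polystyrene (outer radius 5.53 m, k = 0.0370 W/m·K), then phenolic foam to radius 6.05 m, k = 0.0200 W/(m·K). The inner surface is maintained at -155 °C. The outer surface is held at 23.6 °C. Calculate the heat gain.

Series thermal resistances, inner to outer:
  R_cast iron = (1/4.76 − 1/4.80)/(4πk) = 0.001751/(4π·55.0) = 2.533×10^-6 K/W
  R_polyurethane foam = (1/4.80 − 1/5.28)/(4πk) = 0.01894/(4π·0.0300) = 0.05024 K/W
  R_expanded polystyrene = (1/5.28 − 1/5.53)/(4πk) = 0.008562/(4π·0.0370) = 0.01841 K/W
  R_phenolic foam = (1/5.53 − 1/6.05)/(4πk) = 0.01554/(4π·0.0200) = 0.06184 K/W
ΣR = 2.533×10^-6 + 0.05024 + 0.01841 + 0.06184 = 0.1305 K/W
Q = ΔT/ΣR = (-155 °C − 23.6 °C)/0.1305 = -1370 W
(Negative Q ⇒ heat flows inward; heat gain = 1370 W.)

Q = 1370 W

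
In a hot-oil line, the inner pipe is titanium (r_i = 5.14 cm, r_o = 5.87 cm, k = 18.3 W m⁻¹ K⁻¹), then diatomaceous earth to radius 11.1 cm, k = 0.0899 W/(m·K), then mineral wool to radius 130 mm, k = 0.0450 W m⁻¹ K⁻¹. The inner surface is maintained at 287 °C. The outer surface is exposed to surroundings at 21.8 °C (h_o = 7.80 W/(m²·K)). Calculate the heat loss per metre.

Treat each layer as a resistance in series:
  R'_titanium = ln(0.0587/0.0514)/(2πk) = 0.1328/(2π·18.3) = 0.001155 m·K/W
  R'_diatomaceous earth = ln(0.111/0.0587)/(2πk) = 0.6371/(2π·0.0899) = 1.128 m·K/W
  R'_mineral wool = ln(0.130/0.111)/(2πk) = 0.1580/(2π·0.0450) = 0.5588 m·K/W
  R'_conv,out = 1/(2πr h) = 1/(2π·0.130·7.80) = 0.1570 m·K/W
ΣR = 0.001155 + 1.128 + 0.5588 + 0.1570 = 1.845 m·K/W
Q' = ΔT/ΣR = (287 °C − 21.8 °C)/1.845 = 144 W/m

Q' = 144 W/m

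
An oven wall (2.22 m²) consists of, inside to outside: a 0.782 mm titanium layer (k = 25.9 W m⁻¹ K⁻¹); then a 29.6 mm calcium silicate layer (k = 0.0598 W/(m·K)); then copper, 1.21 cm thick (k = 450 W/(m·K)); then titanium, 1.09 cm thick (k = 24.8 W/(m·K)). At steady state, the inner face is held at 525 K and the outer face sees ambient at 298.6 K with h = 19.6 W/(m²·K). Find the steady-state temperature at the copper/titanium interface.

Treat each layer as a resistance in series:
  R_titanium = L/(kA) = 7.82×10^-4/(25.9·2.22) = 1.360×10^-5 K/W
  R_calcium silicate = L/(kA) = 0.0296/(0.0598·2.22) = 0.2230 K/W
  R_copper = L/(kA) = 0.0121/(450·2.22) = 1.211×10^-5 K/W
  R_titanium = L/(kA) = 0.0109/(24.8·2.22) = 1.980×10^-4 K/W
  R_conv,out = 1/(hA) = 1/(19.6·2.22) = 0.02298 K/W
ΣR = 1.360×10^-5 + 0.2230 + 1.211×10^-5 + 1.980×10^-4 + 0.02298 = 0.2462 K/W
Q = ΔT/ΣR = (525 K − 298.6 K)/0.2462 = 919.6 W
From the inner boundary to the copper/titanium interface, ΣR_partial = 0.2230 K/W.
T_interface = T_in − Q·ΣR_partial = 525 K − (919.6)(0.2230) = 319.9 K

T = 319.9 K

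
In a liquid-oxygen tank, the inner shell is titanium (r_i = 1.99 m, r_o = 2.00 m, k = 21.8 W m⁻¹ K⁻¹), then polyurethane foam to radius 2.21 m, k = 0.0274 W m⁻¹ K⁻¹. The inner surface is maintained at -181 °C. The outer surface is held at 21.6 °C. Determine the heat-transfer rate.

Q = 1470 W

Treat each layer as a resistance in series:
  R_titanium = (1/1.99 − 1/2.00)/(4πk) = 0.002513/(4π·21.8) = 9.172×10^-6 K/W
  R_polyurethane foam = (1/2.00 − 1/2.21)/(4πk) = 0.04751/(4π·0.0274) = 0.1380 K/W
ΣR = 9.172×10^-6 + 0.1380 = 0.1380 K/W
Q = ΔT/ΣR = (-181 °C − 21.6 °C)/0.1380 = -1470 W
(Negative Q ⇒ heat flows inward; heat gain = 1470 W.)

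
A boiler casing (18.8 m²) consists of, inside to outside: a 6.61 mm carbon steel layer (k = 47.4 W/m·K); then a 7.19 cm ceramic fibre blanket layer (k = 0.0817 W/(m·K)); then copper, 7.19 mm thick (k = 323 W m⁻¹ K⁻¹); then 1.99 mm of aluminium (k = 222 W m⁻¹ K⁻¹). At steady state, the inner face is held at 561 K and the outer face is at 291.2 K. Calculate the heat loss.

Resistance network (inner→outer):
  R_carbon steel = L/(kA) = 0.00661/(47.4·18.8) = 7.418×10^-6 K/W
  R_ceramic fibre blanket = L/(kA) = 0.0719/(0.0817·18.8) = 0.04681 K/W
  R_copper = L/(kA) = 0.00719/(323·18.8) = 1.184×10^-6 K/W
  R_aluminium = L/(kA) = 0.00199/(222·18.8) = 4.768×10^-7 K/W
ΣR = 7.418×10^-6 + 0.04681 + 1.184×10^-6 + 4.768×10^-7 = 0.04682 K/W
Q = ΔT/ΣR = (561 K − 291.2 K)/0.04682 = 5760 W

Q = 5.76 kW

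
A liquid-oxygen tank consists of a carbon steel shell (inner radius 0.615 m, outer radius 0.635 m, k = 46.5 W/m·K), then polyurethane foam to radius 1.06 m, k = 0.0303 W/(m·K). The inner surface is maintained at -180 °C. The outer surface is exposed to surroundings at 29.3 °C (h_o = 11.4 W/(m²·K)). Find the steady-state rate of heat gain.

Q = 126 W

Resistance network (inner→outer):
  R_carbon steel = (1/0.615 − 1/0.635)/(4πk) = 0.05121/(4π·46.5) = 8.764×10^-5 K/W
  R_polyurethane foam = (1/0.635 − 1/1.06)/(4πk) = 0.6314/(4π·0.0303) = 1.658 K/W
  R_conv,out = 1/(4πr²h) = 1/(4π·1.06²·11.4) = 0.006213 K/W
ΣR = 8.764×10^-5 + 1.658 + 0.006213 = 1.664 K/W
Q = ΔT/ΣR = (-180 °C − 29.3 °C)/1.664 = -126 W
(Negative Q ⇒ heat flows inward; heat gain = 126 W.)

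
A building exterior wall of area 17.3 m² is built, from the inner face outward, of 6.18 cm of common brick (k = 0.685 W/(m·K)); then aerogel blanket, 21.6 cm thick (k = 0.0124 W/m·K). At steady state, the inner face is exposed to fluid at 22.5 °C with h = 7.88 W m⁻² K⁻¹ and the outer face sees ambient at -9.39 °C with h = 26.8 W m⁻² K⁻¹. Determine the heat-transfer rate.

Series thermal resistances, inner to outer:
  R_conv,in = 1/(hA) = 1/(7.88·17.3) = 0.007335 K/W
  R_common brick = L/(kA) = 0.0618/(0.685·17.3) = 0.005215 K/W
  R_aerogel blanket = L/(kA) = 0.216/(0.0124·17.3) = 1.007 K/W
  R_conv,out = 1/(hA) = 1/(26.8·17.3) = 0.002157 K/W
ΣR = 0.007335 + 0.005215 + 1.007 + 0.002157 = 1.022 K/W
Q = ΔT/ΣR = (22.5 °C − -9.39 °C)/1.022 = 31.2 W

Q = 31.2 W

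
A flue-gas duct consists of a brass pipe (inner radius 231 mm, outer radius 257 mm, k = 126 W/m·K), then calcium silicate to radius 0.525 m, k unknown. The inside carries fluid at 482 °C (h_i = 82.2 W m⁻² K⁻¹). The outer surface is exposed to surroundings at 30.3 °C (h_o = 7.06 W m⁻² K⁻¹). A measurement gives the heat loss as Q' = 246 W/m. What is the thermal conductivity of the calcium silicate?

ΣR = ΔT/Q' = |482 − 30.3|/246 = 1.836 m·K/W
Known resistances:
  R'_conv,in = 1/(2πr h) = 1/(2π·0.231·82.2) = 0.008382 m·K/W
  R'_brass = ln(0.257/0.231)/(2πk) = 0.1067/(2π·126) = 1.347×10^-4 m·K/W
  R'_conv,out = 1/(2πr h) = 1/(2π·0.525·7.06) = 0.04294 m·K/W
R_calcium silicate = ΣR − ΣR_known = 1.836 − 0.05146 = 1.785 m·K/W
ln(r₂/r₁)/(2πk) = 1.785 ⇒ k = 0.7143/(2π·1.785) = 0.0637 W/m·K

k = 0.0637 W/m·K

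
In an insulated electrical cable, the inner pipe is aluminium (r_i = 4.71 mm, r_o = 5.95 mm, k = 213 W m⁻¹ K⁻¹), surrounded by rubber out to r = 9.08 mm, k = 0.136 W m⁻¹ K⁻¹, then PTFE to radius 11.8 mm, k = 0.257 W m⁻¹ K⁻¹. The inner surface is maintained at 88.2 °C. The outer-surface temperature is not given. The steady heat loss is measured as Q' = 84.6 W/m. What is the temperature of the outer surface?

T_out = 32.6 °C

Series resistances:
  R'_aluminium = ln(0.00595/0.00471)/(2πk) = 0.2337/(2π·213) = 1.746×10^-4 m·K/W
  R'_rubber = ln(0.00908/0.00595)/(2πk) = 0.4227/(2π·0.136) = 0.4946 m·K/W
  R'_PTFE = ln(0.0118/0.00908)/(2πk) = 0.2620/(2π·0.257) = 0.1623 m·K/W
ΣR = 0.6571 m·K/W
ΔT = Q'·ΣR = 84.6 × 0.6571 = 55.59 K
Heat flows outward, so T_out = T_in − ΔT = 88.2 − 55.59 = 32.6 °C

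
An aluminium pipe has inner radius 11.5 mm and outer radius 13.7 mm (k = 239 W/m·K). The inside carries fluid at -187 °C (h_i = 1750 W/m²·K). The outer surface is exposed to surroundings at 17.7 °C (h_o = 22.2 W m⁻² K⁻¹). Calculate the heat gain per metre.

Q' = 385 W/m

Resistance network (inner→outer):
  R'_conv,in = 1/(2πr h) = 1/(2π·0.0115·1750) = 0.007908 m·K/W
  R'_aluminium = ln(0.0137/0.0115)/(2πk) = 0.1750/(2π·239) = 1.166×10^-4 m·K/W
  R'_conv,out = 1/(2πr h) = 1/(2π·0.0137·22.2) = 0.5233 m·K/W
ΣR = 0.007908 + 1.166×10^-4 + 0.5233 = 0.5313 m·K/W
Q' = ΔT/ΣR = (-187 °C − 17.7 °C)/0.5313 = -385 W/m
(Negative Q' ⇒ heat flows inward; heat gain = 385 W/m.)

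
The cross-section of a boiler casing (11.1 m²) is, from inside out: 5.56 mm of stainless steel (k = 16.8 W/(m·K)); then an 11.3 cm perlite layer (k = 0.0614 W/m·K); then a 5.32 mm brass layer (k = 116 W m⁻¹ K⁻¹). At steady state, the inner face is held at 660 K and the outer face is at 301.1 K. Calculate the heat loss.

Q = 2.16 kW

Treat each layer as a resistance in series:
  R_stainless steel = L/(kA) = 0.00556/(16.8·11.1) = 2.982×10^-5 K/W
  R_perlite = L/(kA) = 0.113/(0.0614·11.1) = 0.1658 K/W
  R_brass = L/(kA) = 0.00532/(116·11.1) = 4.132×10^-6 K/W
ΣR = 2.982×10^-5 + 0.1658 + 4.132×10^-6 = 0.1658 K/W
Q = ΔT/ΣR = (660 K − 301.1 K)/0.1658 = 2160 W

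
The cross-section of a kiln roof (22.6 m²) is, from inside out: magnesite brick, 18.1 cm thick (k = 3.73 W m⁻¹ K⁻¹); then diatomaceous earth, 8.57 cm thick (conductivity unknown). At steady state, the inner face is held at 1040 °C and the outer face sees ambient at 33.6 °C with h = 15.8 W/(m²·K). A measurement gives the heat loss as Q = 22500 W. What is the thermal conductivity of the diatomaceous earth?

k = 0.0953 W/m·K

ΣR = ΔT/Q = |1040 − 33.6|/22500 = 0.04473 K/W
Known resistances:
  R_magnesite brick = L/(kA) = 0.181/(3.73·22.6) = 0.002147 K/W
  R_conv,out = 1/(hA) = 1/(15.8·22.6) = 0.002800 K/W
R_diatomaceous earth = ΣR − ΣR_known = 0.04473 − 0.004947 = 0.03978 K/W
L/(kA) = 0.03978 ⇒ k = 0.0857/(0.03978·22.6) = 0.0953 W/m·K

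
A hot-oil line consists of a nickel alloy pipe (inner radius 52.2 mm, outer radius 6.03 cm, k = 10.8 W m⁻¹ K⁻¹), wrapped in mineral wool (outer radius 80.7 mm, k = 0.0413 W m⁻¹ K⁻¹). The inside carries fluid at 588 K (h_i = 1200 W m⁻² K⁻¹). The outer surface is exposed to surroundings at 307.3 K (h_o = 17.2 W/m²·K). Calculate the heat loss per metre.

Treat each layer as a resistance in series:
  R'_conv,in = 1/(2πr h) = 1/(2π·0.0522·1200) = 0.002541 m·K/W
  R'_nickel alloy = ln(0.0603/0.0522)/(2πk) = 0.1442/(2π·10.8) = 0.002126 m·K/W
  R'_mineral wool = ln(0.0807/0.0603)/(2πk) = 0.2914/(2π·0.0413) = 1.123 m·K/W
  R'_conv,out = 1/(2πr h) = 1/(2π·0.0807·17.2) = 0.1147 m·K/W
ΣR = 0.002541 + 0.002126 + 1.123 + 0.1147 = 1.242 m·K/W
Q' = ΔT/ΣR = (588 K − 307.3 K)/1.242 = 226 W/m

Q' = 226 W/m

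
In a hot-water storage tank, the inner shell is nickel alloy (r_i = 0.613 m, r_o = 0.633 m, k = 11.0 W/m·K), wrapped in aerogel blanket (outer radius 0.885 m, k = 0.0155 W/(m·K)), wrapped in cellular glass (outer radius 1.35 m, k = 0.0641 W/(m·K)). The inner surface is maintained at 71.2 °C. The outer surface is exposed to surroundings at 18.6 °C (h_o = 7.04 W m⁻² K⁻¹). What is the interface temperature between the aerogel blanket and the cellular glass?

Resistance network (inner→outer):
  R_nickel alloy = (1/0.613 − 1/0.633)/(4πk) = 0.05154/(4π·11.0) = 3.729×10^-4 K/W
  R_aerogel blanket = (1/0.633 − 1/0.885)/(4πk) = 0.4498/(4π·0.0155) = 2.309 K/W
  R_cellular glass = (1/0.885 − 1/1.35)/(4πk) = 0.3892/(4π·0.0641) = 0.4832 K/W
  R_conv,out = 1/(4πr²h) = 1/(4π·1.35²·7.04) = 0.006202 K/W
ΣR = 3.729×10^-4 + 2.309 + 0.4832 + 0.006202 = 2.799 K/W
Q = ΔT/ΣR = (71.2 °C − 18.6 °C)/2.799 = 18.79 W
From the inner boundary to the aerogel blanket/cellular glass interface, ΣR_partial = 2.309 K/W.
T_interface = T_in − Q·ΣR_partial = 71.2 °C − (18.79)(2.309) = 27.8 °C

T = 27.8 °C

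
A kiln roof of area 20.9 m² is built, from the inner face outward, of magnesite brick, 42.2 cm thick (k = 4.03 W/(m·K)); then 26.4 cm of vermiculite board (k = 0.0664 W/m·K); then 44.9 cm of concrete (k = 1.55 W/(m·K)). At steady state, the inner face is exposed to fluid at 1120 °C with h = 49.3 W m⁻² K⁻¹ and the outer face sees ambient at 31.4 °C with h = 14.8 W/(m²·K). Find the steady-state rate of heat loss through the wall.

Q = 5.10 kW

Treat each layer as a resistance in series:
  R_conv,in = 1/(hA) = 1/(49.3·20.9) = 9.705×10^-4 K/W
  R_magnesite brick = L/(kA) = 0.422/(4.03·20.9) = 0.005010 K/W
  R_vermiculite board = L/(kA) = 0.264/(0.0664·20.9) = 0.1902 K/W
  R_concrete = L/(kA) = 0.449/(1.55·20.9) = 0.01386 K/W
  R_conv,out = 1/(hA) = 1/(14.8·20.9) = 0.003233 K/W
ΣR = 9.705×10^-4 + 0.005010 + 0.1902 + 0.01386 + 0.003233 = 0.2133 K/W
Q = ΔT/ΣR = (1120 °C − 31.4 °C)/0.2133 = 5100 W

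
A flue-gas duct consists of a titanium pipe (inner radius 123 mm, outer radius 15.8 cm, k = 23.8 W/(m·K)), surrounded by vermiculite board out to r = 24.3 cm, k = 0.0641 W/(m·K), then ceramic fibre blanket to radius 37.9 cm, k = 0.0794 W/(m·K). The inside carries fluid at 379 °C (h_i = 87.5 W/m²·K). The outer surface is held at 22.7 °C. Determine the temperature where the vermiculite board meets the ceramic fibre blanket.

Treat each layer as a resistance in series:
  R'_conv,in = 1/(2πr h) = 1/(2π·0.123·87.5) = 0.01479 m·K/W
  R'_titanium = ln(0.158/0.123)/(2πk) = 0.2504/(2π·23.8) = 0.001675 m·K/W
  R'_vermiculite board = ln(0.243/0.158)/(2πk) = 0.4305/(2π·0.0641) = 1.069 m·K/W
  R'_ceramic fibre blanket = ln(0.379/0.243)/(2πk) = 0.4445/(2π·0.0794) = 0.8909 m·K/W
ΣR = 0.01479 + 0.001675 + 1.069 + 0.8909 = 1.976 m·K/W
Q' = ΔT/ΣR = (379 °C − 22.7 °C)/1.976 = 180.3 W/m
From the inner boundary to the vermiculite board/ceramic fibre blanket interface, ΣR_partial = 1.085 m·K/W.
T_interface = T_in − Q'·ΣR_partial = 379 °C − (180.3)(1.085) = 183 °C

T = 183 °C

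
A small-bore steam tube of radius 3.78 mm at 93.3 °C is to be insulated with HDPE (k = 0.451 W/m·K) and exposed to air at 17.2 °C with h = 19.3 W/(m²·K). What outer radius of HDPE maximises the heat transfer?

r_cr = 2.34 cm

For a cylinder, r_cr = k_ins/h = 0.451/19.3 = 0.0234 m = 2.34 cm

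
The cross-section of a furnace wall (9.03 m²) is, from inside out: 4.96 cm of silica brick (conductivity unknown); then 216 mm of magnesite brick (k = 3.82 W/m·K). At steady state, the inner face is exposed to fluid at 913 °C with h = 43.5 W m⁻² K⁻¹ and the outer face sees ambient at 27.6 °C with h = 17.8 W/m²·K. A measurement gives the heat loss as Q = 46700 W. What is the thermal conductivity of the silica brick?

k = 1.40 W/m·K

ΣR = ΔT/Q = |913 − 27.6|/46700 = 0.01896 K/W
Known resistances:
  R_conv,in = 1/(hA) = 1/(43.5·9.03) = 0.002546 K/W
  R_magnesite brick = L/(kA) = 0.216/(3.82·9.03) = 0.006262 K/W
  R_conv,out = 1/(hA) = 1/(17.8·9.03) = 0.006221 K/W
R_silica brick = ΣR − ΣR_known = 0.01896 − 0.01503 = 0.003930 K/W
L/(kA) = 0.003930 ⇒ k = 0.0496/(0.003930·9.03) = 1.40 W/m·K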